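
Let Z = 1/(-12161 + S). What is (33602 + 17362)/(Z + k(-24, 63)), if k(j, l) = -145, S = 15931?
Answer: -192134280/546649 ≈ -351.48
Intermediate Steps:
Z = 1/3770 (Z = 1/(-12161 + 15931) = 1/3770 ≈ 0.00026525)
(33602 + 17362)/(Z + k(-24, 63)) = (33602 + 17362)/(1/3770 - 145) = 50964/(-546649/3770) = 50964*(-3770/546649) = -192134280/546649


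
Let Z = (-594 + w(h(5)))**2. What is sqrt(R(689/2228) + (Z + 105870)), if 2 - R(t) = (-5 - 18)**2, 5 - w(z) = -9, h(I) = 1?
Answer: sqrt(441743) ≈ 664.64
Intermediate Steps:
w(z) = 14 (w(z) = 5 - 1*(-9) = 5 + 9 = 14)
R(t) = -527 (R(t) = 2 - (-5 - 18)**2 = 2 - 1*(-23)**2 = 2 - 1*529 = 2 - 529 = -527)
Z = 336400 (Z = (-594 + 14)**2 = (-580)**2 = 336400)
sqrt(R(689/2228) + (Z + 105870)) = sqrt(-527 + (336400 + 105870)) = sqrt(-527 + 442270) = sqrt(441743)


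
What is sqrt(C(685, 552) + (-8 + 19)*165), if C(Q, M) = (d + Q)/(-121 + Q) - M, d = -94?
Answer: sqrt(11169127)/94 ≈ 35.553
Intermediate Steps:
C(Q, M) = -M + (-94 + Q)/(-121 + Q) (C(Q, M) = (-94 + Q)/(-121 + Q) - M = -M + (-94 + Q)/(-121 + Q))
sqrt(C(685, 552) + (-8 + 19)*165) = sqrt((-94 + 685 + 121*552 - 1*552*685)/(-121 + 685) + (-8 + 19)*165) = sqrt((-94 + 685 + 66792 - 378120)/564 + 11*165) = sqrt((1/564)*(-310737) + 1815) = sqrt(-103579/188 + 1815) = sqrt(237641/188) = sqrt(11169127)/94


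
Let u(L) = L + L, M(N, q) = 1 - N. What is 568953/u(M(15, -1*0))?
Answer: -81279/4 ≈ -20320.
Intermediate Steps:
u(L) = 2*L
568953/u(M(15, -1*0)) = 568953/((2*(1 - 1*15))) = 568953/((2*(1 - 15))) = 568953/((2*(-14))) = 568953/(-28) = 568953*(-1/28) = -81279/4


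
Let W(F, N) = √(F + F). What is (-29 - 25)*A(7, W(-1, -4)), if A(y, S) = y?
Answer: -378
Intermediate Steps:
W(F, N) = √2*√F (W(F, N) = √(2*F) = √2*√F)
(-29 - 25)*A(7, W(-1, -4)) = (-29 - 25)*7 = -54*7 = -378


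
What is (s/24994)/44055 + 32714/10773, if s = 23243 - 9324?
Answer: 4002431600863/1318029471990 ≈ 3.0367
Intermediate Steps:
s = 13919
(s/24994)/44055 + 32714/10773 = (13919/24994)/44055 + 32714/10773 = (13919*(1/24994))*(1/44055) + 32714*(1/10773) = (13919/24994)*(1/44055) + 32714/10773 = 13919/1101110670 + 32714/10773 = 4002431600863/1318029471990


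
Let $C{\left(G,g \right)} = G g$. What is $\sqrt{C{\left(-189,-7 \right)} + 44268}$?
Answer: $\sqrt{45591} \approx 213.52$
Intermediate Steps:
$\sqrt{C{\left(-189,-7 \right)} + 44268} = \sqrt{\left(-189\right) \left(-7\right) + 44268} = \sqrt{1323 + 44268} = \sqrt{45591}$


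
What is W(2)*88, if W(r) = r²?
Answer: 352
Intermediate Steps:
W(2)*88 = 2²*88 = 4*88 = 352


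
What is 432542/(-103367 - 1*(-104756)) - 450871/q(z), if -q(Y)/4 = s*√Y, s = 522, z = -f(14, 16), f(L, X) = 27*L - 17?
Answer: 432542/1389 - 450871*I/39672 ≈ 311.41 - 11.365*I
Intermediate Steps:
f(L, X) = -17 + 27*L
z = -361 (z = -(-17 + 27*14) = -(-17 + 378) = -1*361 = -361)
q(Y) = -2088*√Y
432542/(-103367 - 1*(-104756)) - 450871/q(z) = 432542/(-103367 - 1*(-104756)) - 450871*I/39672 = 432542/(-103367 + 104756) - 450871*I/39672 = 432542/1389 - 450871*I/39672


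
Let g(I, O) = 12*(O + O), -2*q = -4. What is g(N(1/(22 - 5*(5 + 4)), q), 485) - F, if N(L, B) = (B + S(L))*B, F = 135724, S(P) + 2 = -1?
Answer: -124084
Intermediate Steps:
S(P) = -3 (S(P) = -2 - 1 = -3)
q = 2 (q = -1/2*(-4) = 2)
N(L, B) = B*(-3 + B) (N(L, B) = (B - 3)*B = (-3 + B)*B = B*(-3 + B))
g(I, O) = 24*O (g(I, O) = 12*(2*O) = 24*O)
g(N(1/(22 - 5*(5 + 4)), q), 485) - F = 24*485 - 1*135724 = 11640 - 135724 = -124084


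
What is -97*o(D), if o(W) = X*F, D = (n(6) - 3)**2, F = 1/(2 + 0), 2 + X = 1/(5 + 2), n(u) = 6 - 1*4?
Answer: 1261/14 ≈ 90.071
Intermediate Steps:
n(u) = 2 (n(u) = 6 - 4 = 2)
X = -13/7 (X = -2 + 1/(5 + 2) = -2 + 1/7 = -13/7 ≈ -1.8571)
F = 1/2 ≈ 0.50000
D = 1 (D = (2 - 3)**2 = (-1)**2 = 1)
o(W) = -13/14 (o(W) = -13/7*1/2 = -13/14)
-97*o(D) = -97*(-13/14) = 1261/14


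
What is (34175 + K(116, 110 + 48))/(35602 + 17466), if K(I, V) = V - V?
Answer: 34175/53068 ≈ 0.64398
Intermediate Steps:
K(I, V) = 0
(34175 + K(116, 110 + 48))/(35602 + 17466) = (34175 + 0)/(35602 + 17466) = 34175/53068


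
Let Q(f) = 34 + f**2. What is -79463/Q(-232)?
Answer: -79463/53858 ≈ -1.4754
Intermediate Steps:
-79463/Q(-232) = -79463/(34 + (-232)**2) = -79463/(34 + 53824) = -79463/53858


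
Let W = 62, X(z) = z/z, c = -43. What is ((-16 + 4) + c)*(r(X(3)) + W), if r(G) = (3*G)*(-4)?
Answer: -2750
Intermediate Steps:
X(z) = 1
r(G) = -12*G
((-16 + 4) + c)*(r(X(3)) + W) = ((-16 + 4) - 43)*(-12*1 + 62) = (-12 - 43)*(-12 + 62) = -55*50 = -2750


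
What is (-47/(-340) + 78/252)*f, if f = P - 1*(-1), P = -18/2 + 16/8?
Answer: -3197/1190 ≈ -2.6866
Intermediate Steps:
P = -7 (P = -18*1/2 + 16*(1/8) = -9 + 2 = -7)
f = -6 (f = -7 - 1*(-1) = -7 + 1 = -6)
(-47/(-340) + 78/252)*f = (-47/(-340) + 78/252)*(-6) = (-47*(-1/340) + 78*(1/252))*(-6) = (47/340 + 13/42)*(-6) = (3197/7140)*(-6) = -3197/1190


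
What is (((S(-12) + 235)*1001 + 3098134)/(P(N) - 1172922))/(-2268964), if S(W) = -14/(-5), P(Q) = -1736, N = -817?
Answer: 16680859/13326283571560 ≈ 1.2517e-6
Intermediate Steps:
S(W) = 14/5 (S(W) = -14*(-1/5) = 14/5)
(((S(-12) + 235)*1001 + 3098134)/(P(N) - 1172922))/(-2268964) = (((14/5 + 235)*1001 + 3098134)/(-1736 - 1172922))/(-2268964) = (((1189/5)*1001 + 3098134)/(-1174658))*(-1/2268964) = ((1190189/5 + 3098134)*(-1/1174658))*(-1/2268964) = ((16680859/5)*(-1/1174658))*(-1/2268964) = -16680859/5873290*(-1/2268964) = 16680859/13326283571560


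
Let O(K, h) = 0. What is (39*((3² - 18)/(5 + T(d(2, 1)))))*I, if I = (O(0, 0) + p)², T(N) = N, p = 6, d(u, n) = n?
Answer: -2106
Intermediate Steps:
I = 36 (I = (0 + 6)² = 6² = 36)
(39*((3² - 18)/(5 + T(d(2, 1)))))*I = (39*((3² - 18)/(5 + 1)))*36 = (39*((9 - 18)/6))*36 = (39*(-9*⅙))*36 = (39*(-3/2))*36 = -117/2*36 = -2106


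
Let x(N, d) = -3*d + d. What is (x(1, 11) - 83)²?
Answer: 11025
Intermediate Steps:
x(N, d) = -2*d
(x(1, 11) - 83)² = (-2*11 - 83)² = (-22 - 83)² = (-105)² = 11025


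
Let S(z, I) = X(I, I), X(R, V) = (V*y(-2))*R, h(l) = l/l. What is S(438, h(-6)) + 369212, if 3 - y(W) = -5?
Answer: 369220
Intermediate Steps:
y(W) = 8 (y(W) = 3 - 1*(-5) = 3 + 5 = 8)
h(l) = 1
X(R, V) = 8*R*V (X(R, V) = (V*8)*R = (8*V)*R = 8*R*V)
S(z, I) = 8*I² (S(z, I) = 8*I*I = 8*I²)
S(438, h(-6)) + 369212 = 8*1² + 369212 = 8*1 + 369212 = 8 + 369212 = 369220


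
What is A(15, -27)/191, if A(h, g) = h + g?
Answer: -12/191 ≈ -0.062827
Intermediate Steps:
A(h, g) = g + h
A(15, -27)/191 = (-27 + 15)/191 = -12*1/191 = -12/191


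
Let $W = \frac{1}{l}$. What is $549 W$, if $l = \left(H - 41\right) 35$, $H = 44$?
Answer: $\frac{183}{35} \approx 5.2286$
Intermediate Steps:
$l = 105$ ($l = \left(44 - 41\right) 35 = 3 \cdot 35 = 105$)
$W = \frac{1}{105} \approx 0.0095238$
$549 W = 549 \cdot \frac{1}{105} = \frac{183}{35}$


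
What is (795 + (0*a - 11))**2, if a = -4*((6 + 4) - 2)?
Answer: 614656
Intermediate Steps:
a = -32 (a = -4*(10 - 2) = -4*8 = -32)
(795 + (0*a - 11))**2 = (795 + (0*(-32) - 11))**2 = (795 + (0 - 11))**2 = (795 - 11)**2 = 784**2 = 614656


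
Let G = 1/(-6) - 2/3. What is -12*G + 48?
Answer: 58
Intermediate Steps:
G = -⅚ (G = 1*(-⅙) - 2*⅓ = -⅙ - ⅔ = -⅚ ≈ -0.83333)
-12*G + 48 = -12*(-⅚) + 48 = 10 + 48 = 58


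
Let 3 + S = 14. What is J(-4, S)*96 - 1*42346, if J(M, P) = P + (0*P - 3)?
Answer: -41578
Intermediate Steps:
S = 11 (S = -3 + 14 = 11)
J(M, P) = -3 + P (J(M, P) = P + (0 - 3) = P - 3 = -3 + P)
J(-4, S)*96 - 1*42346 = (-3 + 11)*96 - 1*42346 = 8*96 - 42346 = 768 - 42346 = -41578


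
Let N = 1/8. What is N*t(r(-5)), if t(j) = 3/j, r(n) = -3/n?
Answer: 5/8 ≈ 0.62500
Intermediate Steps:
N = ⅛ ≈ 0.12500
N*t(r(-5)) = (3/((-3/(-5))))/8 = (3/((-3*(-⅕))))/8 = (3/(⅗))/8 = (3*(5/3))/8 = (⅛)*5 = 5/8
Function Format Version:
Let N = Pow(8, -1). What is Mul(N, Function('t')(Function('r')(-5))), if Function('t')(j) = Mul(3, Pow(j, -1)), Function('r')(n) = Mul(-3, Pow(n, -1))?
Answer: Rational(5, 8) ≈ 0.62500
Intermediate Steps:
N = Rational(1, 8) ≈ 0.12500
Mul(N, Function('t')(Function('r')(-5))) = Mul(Rational(1, 8), Mul(3, Pow(Mul(-3, Pow(-5, -1)), -1))) = Mul(Rational(1, 8), Mul(3, Pow(Mul(-3, Rational(-1, 5)), -1))) = Mul(Rational(1, 8), Mul(3, Pow(Rational(3, 5), -1))) = Mul(Rational(1, 8), Mul(3, Rational(5, 3))) = Mul(Rational(1, 8), 5) = Rational(5, 8)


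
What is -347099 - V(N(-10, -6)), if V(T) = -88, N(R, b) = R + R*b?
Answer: -347011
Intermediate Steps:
-347099 - V(N(-10, -6)) = -347099 - 1*(-88) = -347099 + 88 = -347011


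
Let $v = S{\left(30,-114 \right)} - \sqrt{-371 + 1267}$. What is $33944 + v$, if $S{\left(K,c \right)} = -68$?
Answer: $33876 - 8 \sqrt{14} \approx 33846.0$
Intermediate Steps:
$v = -68 - 8 \sqrt{14}$ ($v = -68 - \sqrt{-371 + 1267} = -68 - \sqrt{896} = -68 - 8 \sqrt{14} \approx -97.933$)
$33944 + v = 33944 - \left(68 + 8 \sqrt{14}\right) = 33876 - 8 \sqrt{14}$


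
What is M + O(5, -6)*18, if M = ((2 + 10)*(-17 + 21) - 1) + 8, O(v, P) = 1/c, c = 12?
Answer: 113/2 ≈ 56.500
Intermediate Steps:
O(v, P) = 1/12
M = 55 (M = (12*4 - 1) + 8 = (48 - 1) + 8 = 47 + 8 = 55)
M + O(5, -6)*18 = 55 + (1/12)*18 = 55 + 3/2 = 113/2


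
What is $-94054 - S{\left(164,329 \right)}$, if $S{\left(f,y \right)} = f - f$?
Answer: $-94054$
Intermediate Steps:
$S{\left(f,y \right)} = 0$
$-94054 - S{\left(164,329 \right)} = -94054 - 0 = -94054 + 0 = -94054$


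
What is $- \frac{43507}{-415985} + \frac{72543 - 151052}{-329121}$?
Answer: $\frac{46977633712}{136909399185} \approx 0.34313$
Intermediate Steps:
$- \frac{43507}{-415985} + \frac{72543 - 151052}{-329121} = \left(-43507\right) \left(- \frac{1}{415985}\right) + \left(72543 - 151052\right) \left(- \frac{1}{329121}\right) = \frac{43507}{415985} - - \frac{78509}{329121} = \frac{43507}{415985} + \frac{78509}{329121} = \frac{46977633712}{136909399185}$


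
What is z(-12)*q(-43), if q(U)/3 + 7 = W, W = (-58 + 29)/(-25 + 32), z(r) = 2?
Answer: -468/7 ≈ -66.857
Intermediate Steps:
W = -29/7 ≈ -4.1429
q(U) = -234/7 (q(U) = -21 + 3*(-29/7) = -21 - 87/7 = -234/7)
z(-12)*q(-43) = 2*(-234/7) = -468/7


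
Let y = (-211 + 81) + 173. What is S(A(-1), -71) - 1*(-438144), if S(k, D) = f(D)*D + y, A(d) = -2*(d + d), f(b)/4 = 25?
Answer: 431087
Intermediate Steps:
f(b) = 100 (f(b) = 4*25 = 100)
y = 43 (y = -130 + 173 = 43)
A(d) = -4*d
S(k, D) = 43 + 100*D (S(k, D) = 100*D + 43 = 43 + 100*D)
S(A(-1), -71) - 1*(-438144) = (43 + 100*(-71)) - 1*(-438144) = (43 - 7100) + 438144 = -7057 + 438144 = 431087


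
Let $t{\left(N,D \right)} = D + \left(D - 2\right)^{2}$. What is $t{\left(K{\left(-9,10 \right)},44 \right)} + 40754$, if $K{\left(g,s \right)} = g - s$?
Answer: $42562$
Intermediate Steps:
$t{\left(N,D \right)} = D + \left(-2 + D\right)^{2}$
$t{\left(K{\left(-9,10 \right)},44 \right)} + 40754 = \left(44 + \left(-2 + 44\right)^{2}\right) + 40754 = \left(44 + 42^{2}\right) + 40754 = \left(44 + 1764\right) + 40754 = 1808 + 40754 = 42562$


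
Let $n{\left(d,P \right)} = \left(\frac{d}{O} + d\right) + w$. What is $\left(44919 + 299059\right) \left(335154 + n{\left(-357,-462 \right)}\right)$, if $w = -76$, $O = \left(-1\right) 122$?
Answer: $\frac{7023397668491}{61} \approx 1.1514 \cdot 10^{11}$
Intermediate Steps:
$O = -122$
$n{\left(d,P \right)} = -76 + \frac{121 d}{122}$ ($n{\left(d,P \right)} = \left(\frac{d}{-122} + d\right) - 76 = \left(d \left(- \frac{1}{122}\right) + d\right) - 76 = \left(- \frac{d}{122} + d\right) - 76 = \frac{121 d}{122} - 76 = -76 + \frac{121 d}{122}$)
$\left(44919 + 299059\right) \left(335154 + n{\left(-357,-462 \right)}\right) = \left(44919 + 299059\right) \left(335154 + \left(-76 + \frac{121}{122} \left(-357\right)\right)\right) = 343978 \left(335154 - \frac{52469}{122}\right) = 343978 \cdot \frac{40836319}{122} = \frac{7023397668491}{61}$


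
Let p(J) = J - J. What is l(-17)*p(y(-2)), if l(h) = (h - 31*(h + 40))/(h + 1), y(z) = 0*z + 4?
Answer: 0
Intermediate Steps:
y(z) = 4 (y(z) = 0 + 4 = 4)
l(h) = (-1240 - 30*h)/(1 + h) (l(h) = (h - 31*(40 + h))/(1 + h) = (h + (-1240 - 31*h))/(1 + h) = (-1240 - 30*h)/(1 + h))
p(J) = 0
l(-17)*p(y(-2)) = (10*(-124 - 3*(-17))/(1 - 17))*0 = (10*(-124 + 51)/(-16))*0 = (10*(-1/16)*(-73))*0 = (365/8)*0 = 0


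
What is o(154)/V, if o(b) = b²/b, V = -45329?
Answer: -154/45329 ≈ -0.0033974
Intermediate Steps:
o(b) = b
o(154)/V = 154/(-45329) = 154*(-1/45329) = -154/45329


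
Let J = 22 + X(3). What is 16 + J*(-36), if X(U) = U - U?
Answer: -776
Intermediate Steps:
X(U) = 0
J = 22 (J = 22 + 0 = 22)
16 + J*(-36) = 16 + 22*(-36) = 16 - 792 = -776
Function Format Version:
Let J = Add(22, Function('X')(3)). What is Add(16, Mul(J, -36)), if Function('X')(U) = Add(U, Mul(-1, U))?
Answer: -776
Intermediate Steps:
Function('X')(U) = 0
J = 22 (J = Add(22, 0) = 22)
Add(16, Mul(J, -36)) = Add(16, Mul(22, -36)) = Add(16, -792) = -776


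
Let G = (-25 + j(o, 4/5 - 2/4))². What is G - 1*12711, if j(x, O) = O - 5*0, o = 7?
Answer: -1210091/100 ≈ -12101.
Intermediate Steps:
j(x, O) = O (j(x, O) = O + 0 = O)
G = 61009/100 (G = (-25 + (4/5 - 2/4))² = (-25 + (4*(⅕) - 2*¼))² = (-25 + (⅘ - ½))² = (-25 + 3/10)² = (-247/10)² = 61009/100 ≈ 610.09)
G - 1*12711 = 61009/100 - 1*12711 = 61009/100 - 12711 = -1210091/100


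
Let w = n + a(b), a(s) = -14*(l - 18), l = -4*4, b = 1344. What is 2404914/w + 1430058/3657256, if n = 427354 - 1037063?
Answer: -3962073815235/1114060522324 ≈ -3.5564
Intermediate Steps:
l = -16
a(s) = 476 (a(s) = -14*(-16 - 18) = -14*(-34) = 476)
n = -609709
w = -609233 (w = -609709 + 476 = -609233)
2404914/w + 1430058/3657256 = 2404914/(-609233) + 1430058/3657256 = 2404914*(-1/609233) + 1430058*(1/3657256) = -2404914/609233 + 715029/1828628 = -3962073815235/1114060522324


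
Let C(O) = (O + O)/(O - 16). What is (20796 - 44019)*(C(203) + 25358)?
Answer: -110131640496/187 ≈ -5.8894e+8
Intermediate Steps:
C(O) = 2*O/(-16 + O) (C(O) = (2*O)/(-16 + O) = 2*O/(-16 + O))
(20796 - 44019)*(C(203) + 25358) = (20796 - 44019)*(2*203/(-16 + 203) + 25358) = -23223*(2*203/187 + 25358) = -23223*(2*203*(1/187) + 25358) = -23223*(406/187 + 25358) = -23223*4742352/187 = -110131640496/187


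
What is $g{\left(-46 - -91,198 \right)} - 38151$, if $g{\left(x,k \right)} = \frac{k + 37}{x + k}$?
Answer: $- \frac{9270458}{243} \approx -38150.0$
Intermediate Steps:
$g{\left(x,k \right)} = \frac{37 + k}{k + x}$
$g{\left(-46 - -91,198 \right)} - 38151 = \frac{37 + 198}{198 - -45} - 38151 = \frac{1}{198 + \left(-46 + 91\right)} 235 - 38151 = \frac{1}{198 + 45} \cdot 235 - 38151 = \frac{1}{243} \cdot 235 - 38151 = \frac{235}{243} - 38151 = - \frac{9270458}{243}$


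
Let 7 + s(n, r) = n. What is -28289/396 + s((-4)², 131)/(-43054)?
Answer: -5032885/70452 ≈ -71.437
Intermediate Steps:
s(n, r) = -7 + n
-28289/396 + s((-4)², 131)/(-43054) = -28289/396 + (-7 + (-4)²)/(-43054) = -28289*1/396 + (-7 + 16)*(-1/43054) = -28289/396 + 9*(-1/43054) = -28289/396 - 9/43054 = -5032885/70452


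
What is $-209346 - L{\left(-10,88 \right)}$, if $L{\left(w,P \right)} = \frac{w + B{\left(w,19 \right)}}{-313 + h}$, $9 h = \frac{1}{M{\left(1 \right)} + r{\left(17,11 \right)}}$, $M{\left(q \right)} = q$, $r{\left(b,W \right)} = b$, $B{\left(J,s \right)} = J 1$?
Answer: $- \frac{2122978434}{10141} \approx -2.0935 \cdot 10^{5}$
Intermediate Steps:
$B{\left(J,s \right)} = J$
$h = \frac{1}{162}$ ($h = \frac{1}{9 \left(1 + 17\right)} = \frac{1}{9 \cdot 18} = \frac{1}{9} \cdot \frac{1}{18} = \frac{1}{162} \approx 0.0061728$)
$L{\left(w,P \right)} = - \frac{324 w}{50705}$ ($L{\left(w,P \right)} = \frac{w + w}{-313 + \frac{1}{162}} = \frac{2 w}{- \frac{50705}{162}} = 2 w \left(- \frac{162}{50705}\right) = - \frac{324 w}{50705}$)
$-209346 - L{\left(-10,88 \right)} = -209346 - \left(- \frac{324}{50705}\right) \left(-10\right) = -209346 - \frac{648}{10141} = - \frac{2122978434}{10141}$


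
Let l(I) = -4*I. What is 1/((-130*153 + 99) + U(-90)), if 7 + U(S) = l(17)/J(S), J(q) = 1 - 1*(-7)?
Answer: -2/39613 ≈ -5.0488e-5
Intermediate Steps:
J(q) = 8 (J(q) = 1 + 7 = 8)
U(S) = -31/2 (U(S) = -7 - 4*17/8 = -7 - 68*⅛ = -7 - 17/2 = -31/2)
1/((-130*153 + 99) + U(-90)) = 1/((-130*153 + 99) - 31/2) = 1/((-19890 + 99) - 31/2) = 1/(-19791 - 31/2) = 1/(-39613/2) = -2/39613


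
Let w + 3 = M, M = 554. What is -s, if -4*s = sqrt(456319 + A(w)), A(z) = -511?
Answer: 2*sqrt(7122) ≈ 168.78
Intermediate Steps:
w = 551 (w = -3 + 554 = 551)
s = -2*sqrt(7122) (s = -sqrt(456319 - 511)/4 = -2*sqrt(7122) ≈ -168.78)
-s = -(-2)*sqrt(7122) = 2*sqrt(7122)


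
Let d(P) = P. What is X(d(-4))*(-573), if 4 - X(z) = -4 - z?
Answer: -2292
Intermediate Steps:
X(z) = 8 + z (X(z) = 4 - (-4 - z) = 4 + (4 + z) = 8 + z)
X(d(-4))*(-573) = (8 - 4)*(-573) = 4*(-573) = -2292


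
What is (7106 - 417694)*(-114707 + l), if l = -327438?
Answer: 181539431260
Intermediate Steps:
(7106 - 417694)*(-114707 + l) = (7106 - 417694)*(-114707 - 327438) = -410588*(-442145) = 181539431260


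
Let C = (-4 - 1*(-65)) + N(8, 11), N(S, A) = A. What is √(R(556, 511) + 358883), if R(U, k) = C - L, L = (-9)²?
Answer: √358874 ≈ 599.06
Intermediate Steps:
L = 81
C = 72 (C = (-4 - 1*(-65)) + 11 = (-4 + 65) + 11 = 61 + 11 = 72)
R(U, k) = -9 (R(U, k) = 72 - 1*81 = 72 - 81 = -9)
√(R(556, 511) + 358883) = √(-9 + 358883) = √358874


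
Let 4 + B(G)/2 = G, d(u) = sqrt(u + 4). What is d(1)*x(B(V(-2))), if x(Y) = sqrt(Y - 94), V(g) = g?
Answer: I*sqrt(530) ≈ 23.022*I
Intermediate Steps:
d(u) = sqrt(4 + u)
B(G) = -8 + 2*G
x(Y) = sqrt(-94 + Y)
d(1)*x(B(V(-2))) = sqrt(4 + 1)*sqrt(-94 + (-8 + 2*(-2))) = sqrt(5)*sqrt(-94 + (-8 - 4)) = sqrt(5)*sqrt(-94 - 12) = sqrt(5)*sqrt(-106) = sqrt(5)*(I*sqrt(106)) = I*sqrt(530)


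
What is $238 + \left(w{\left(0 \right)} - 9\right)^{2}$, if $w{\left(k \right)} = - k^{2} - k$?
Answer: $319$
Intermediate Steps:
$w{\left(k \right)} = - k - k^{2}$
$238 + \left(w{\left(0 \right)} - 9\right)^{2} = 238 + \left(\left(-1\right) 0 \left(1 + 0\right) - 9\right)^{2} = 238 + \left(\left(-1\right) 0 \cdot 1 - 9\right)^{2} = 238 + \left(0 - 9\right)^{2} = 238 + \left(-9\right)^{2} = 238 + 81 = 319$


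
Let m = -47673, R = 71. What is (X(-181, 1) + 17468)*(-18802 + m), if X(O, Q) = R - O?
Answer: -1177937000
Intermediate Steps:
X(O, Q) = 71 - O
(X(-181, 1) + 17468)*(-18802 + m) = ((71 - 1*(-181)) + 17468)*(-18802 - 47673) = ((71 + 181) + 17468)*(-66475) = (252 + 17468)*(-66475) = 17720*(-66475) = -1177937000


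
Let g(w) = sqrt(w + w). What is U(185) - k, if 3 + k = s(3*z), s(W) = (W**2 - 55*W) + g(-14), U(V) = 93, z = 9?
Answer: 852 - 2*I*sqrt(7) ≈ 852.0 - 5.2915*I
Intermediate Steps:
g(w) = sqrt(2)*sqrt(w) (g(w) = sqrt(2*w) = sqrt(2)*sqrt(w))
s(W) = W**2 - 55*W + 2*I*sqrt(7) (s(W) = (W**2 - 55*W) + sqrt(2)*sqrt(-14) = (W**2 - 55*W) + sqrt(2)*(I*sqrt(14)) = (W**2 - 55*W) + 2*I*sqrt(7) = W**2 - 55*W + 2*I*sqrt(7))
k = -759 + 2*I*sqrt(7) (k = -3 + ((3*9)**2 - 165*9 + 2*I*sqrt(7)) = -3 + (27**2 - 55*27 + 2*I*sqrt(7)) = -3 + (729 - 1485 + 2*I*sqrt(7)) = -3 + (-756 + 2*I*sqrt(7)) = -759 + 2*I*sqrt(7) ≈ -759.0 + 5.2915*I)
U(185) - k = 93 - (-759 + 2*I*sqrt(7)) = 93 + (759 - 2*I*sqrt(7)) = 852 - 2*I*sqrt(7)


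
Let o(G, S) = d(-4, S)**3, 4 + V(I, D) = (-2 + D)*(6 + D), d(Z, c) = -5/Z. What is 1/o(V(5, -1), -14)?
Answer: 64/125 ≈ 0.51200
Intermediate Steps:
V(I, D) = -4 + (-2 + D)*(6 + D)
o(G, S) = 125/64 (o(G, S) = (-5/(-4))**3 = (-5*(-1/4))**3 = (5/4)**3 = 125/64)
1/o(V(5, -1), -14) = 1/(125/64) = 64/125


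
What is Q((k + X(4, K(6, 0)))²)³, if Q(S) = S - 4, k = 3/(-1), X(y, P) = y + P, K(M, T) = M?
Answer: 91125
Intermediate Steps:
X(y, P) = P + y
k = -3 (k = 3*(-1) = -3)
Q(S) = -4 + S
Q((k + X(4, K(6, 0)))²)³ = (-4 + (-3 + (6 + 4))²)³ = (-4 + (-3 + 10)²)³ = (-4 + 7²)³ = (-4 + 49)³ = 45³ = 91125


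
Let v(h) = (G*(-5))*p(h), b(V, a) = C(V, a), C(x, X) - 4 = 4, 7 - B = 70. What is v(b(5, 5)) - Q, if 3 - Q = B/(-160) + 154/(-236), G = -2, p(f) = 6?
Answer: 535637/9440 ≈ 56.741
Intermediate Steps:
B = -63 (B = 7 - 1*70 = 7 - 70 = -63)
C(x, X) = 8 (C(x, X) = 4 + 4 = 8)
b(V, a) = 8
Q = 30763/9440 (Q = 3 - (-63/(-160) + 154/(-236)) = 3 - (-63*(-1/160) + 154*(-1/236)) = 3 - (63/160 - 77/118) = 3 - 1*(-2443/9440) = 3 + 2443/9440 = 30763/9440 ≈ 3.2588)
v(h) = 60 (v(h) = -2*(-5)*6 = 10*6 = 60)
v(b(5, 5)) - Q = 60 - 1*30763/9440 = 60 - 30763/9440 = 535637/9440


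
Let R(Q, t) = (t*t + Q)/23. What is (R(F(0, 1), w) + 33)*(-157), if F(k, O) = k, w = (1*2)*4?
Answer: -129211/23 ≈ -5617.9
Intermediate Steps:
w = 8 (w = 2*4 = 8)
R(Q, t) = Q/23 + t²/23 (R(Q, t) = (t² + Q)*(1/23) = (Q + t²)*(1/23) = Q/23 + t²/23)
(R(F(0, 1), w) + 33)*(-157) = (((1/23)*0 + (1/23)*8²) + 33)*(-157) = ((0 + (1/23)*64) + 33)*(-157) = ((0 + 64/23) + 33)*(-157) = (64/23 + 33)*(-157) = (823/23)*(-157) = -129211/23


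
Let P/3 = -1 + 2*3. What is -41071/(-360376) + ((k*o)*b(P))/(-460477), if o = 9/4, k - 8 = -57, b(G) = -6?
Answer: 18673862143/165944859352 ≈ 0.11253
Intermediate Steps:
P = 15 (P = 3*(-1 + 2*3) = 3*(-1 + 6) = 3*5 = 15)
k = -49 (k = 8 - 57 = -49)
o = 9/4 (o = 9*(¼) = 9/4 ≈ 2.2500)
-41071/(-360376) + ((k*o)*b(P))/(-460477) = -41071/(-360376) + (-49*9/4*(-6))/(-460477) = -41071*(-1/360376) - 441/4*(-6)*(-1/460477) = 41071/360376 + (1323/2)*(-1/460477) = 41071/360376 - 1323/920954 = 18673862143/165944859352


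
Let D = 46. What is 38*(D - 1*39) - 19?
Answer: 247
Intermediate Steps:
38*(D - 1*39) - 19 = 38*(46 - 1*39) - 19 = 38*(46 - 39) - 19 = 38*7 - 19 = 266 - 19 = 247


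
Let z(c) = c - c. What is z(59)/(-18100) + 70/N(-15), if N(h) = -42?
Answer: -5/3 ≈ -1.6667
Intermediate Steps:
z(c) = 0
z(59)/(-18100) + 70/N(-15) = 0/(-18100) + 70/(-42) = 0*(-1/18100) + 70*(-1/42) = 0 - 5/3 = -5/3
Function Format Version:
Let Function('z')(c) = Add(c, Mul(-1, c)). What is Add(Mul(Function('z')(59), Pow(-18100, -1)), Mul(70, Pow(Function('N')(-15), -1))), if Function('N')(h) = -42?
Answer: Rational(-5, 3) ≈ -1.6667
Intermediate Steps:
Function('z')(c) = 0
Add(Mul(Function('z')(59), Pow(-18100, -1)), Mul(70, Pow(Function('N')(-15), -1))) = Add(Mul(0, Pow(-18100, -1)), Mul(70, Pow(-42, -1))) = Add(Mul(0, Rational(-1, 18100)), Mul(70, Rational(-1, 42))) = Add(0, Rational(-5, 3)) = Rational(-5, 3)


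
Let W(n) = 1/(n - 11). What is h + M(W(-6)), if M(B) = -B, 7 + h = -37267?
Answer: -633657/17 ≈ -37274.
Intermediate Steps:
W(n) = 1/(-11 + n)
h = -37274 (h = -7 - 37267 = -37274)
h + M(W(-6)) = -37274 - 1/(-11 - 6) = -37274 - 1/(-17) = -37274 - 1*(-1/17) = -37274 + 1/17 = -633657/17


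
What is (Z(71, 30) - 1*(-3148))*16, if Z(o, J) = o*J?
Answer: 84448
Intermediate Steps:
Z(o, J) = J*o
(Z(71, 30) - 1*(-3148))*16 = (30*71 - 1*(-3148))*16 = (2130 + 3148)*16 = 5278*16 = 84448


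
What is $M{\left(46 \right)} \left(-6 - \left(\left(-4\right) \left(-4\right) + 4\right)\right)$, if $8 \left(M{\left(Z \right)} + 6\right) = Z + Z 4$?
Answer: $- \frac{1183}{2} \approx -591.5$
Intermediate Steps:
$M{\left(Z \right)} = -6 + \frac{5 Z}{8}$ ($M{\left(Z \right)} = -6 + \frac{Z + Z 4}{8} = -6 + \frac{Z + 4 Z}{8} = -6 + \frac{5 Z}{8}$)
$M{\left(46 \right)} \left(-6 - \left(\left(-4\right) \left(-4\right) + 4\right)\right) = \left(-6 + \frac{5}{8} \cdot 46\right) \left(-6 - \left(\left(-4\right) \left(-4\right) + 4\right)\right) = \left(-6 + \frac{115}{4}\right) \left(-6 - \left(16 + 4\right)\right) = \frac{91 \left(-6 - 20\right)}{4} = \frac{91}{4} \left(-26\right) = - \frac{1183}{2}$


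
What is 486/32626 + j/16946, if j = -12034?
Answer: -96096382/138220049 ≈ -0.69524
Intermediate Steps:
486/32626 + j/16946 = 486/32626 - 12034/16946 = 486*(1/32626) - 12034*1/16946 = 243/16313 - 6017/8473 = -96096382/138220049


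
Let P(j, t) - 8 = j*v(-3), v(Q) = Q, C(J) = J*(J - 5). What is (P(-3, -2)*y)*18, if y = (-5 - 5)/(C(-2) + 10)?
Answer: -255/2 ≈ -127.50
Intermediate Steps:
C(J) = J*(-5 + J)
P(j, t) = 8 - 3*j (P(j, t) = 8 + j*(-3) = 8 - 3*j)
y = -5/12 (y = (-5 - 5)/(-2*(-5 - 2) + 10) = -10/(-2*(-7) + 10) = -10/(14 + 10) = -10/24 = -10*1/24 = -5/12 ≈ -0.41667)
(P(-3, -2)*y)*18 = ((8 - 3*(-3))*(-5/12))*18 = ((8 + 9)*(-5/12))*18 = (17*(-5/12))*18 = -85/12*18 = -255/2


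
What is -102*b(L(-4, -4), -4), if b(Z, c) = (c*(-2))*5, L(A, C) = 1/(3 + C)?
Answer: -4080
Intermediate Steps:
b(Z, c) = -10*c (b(Z, c) = -2*c*5 = -10*c)
-102*b(L(-4, -4), -4) = -(-1020)*(-4) = -102*40 = -4080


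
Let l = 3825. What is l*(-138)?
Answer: -527850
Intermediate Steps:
l*(-138) = 3825*(-138) = -527850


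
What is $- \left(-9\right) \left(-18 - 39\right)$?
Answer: $-513$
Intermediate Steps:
$- \left(-9\right) \left(-18 - 39\right) = - \left(-9\right) \left(-57\right) = \left(-1\right) 513 = -513$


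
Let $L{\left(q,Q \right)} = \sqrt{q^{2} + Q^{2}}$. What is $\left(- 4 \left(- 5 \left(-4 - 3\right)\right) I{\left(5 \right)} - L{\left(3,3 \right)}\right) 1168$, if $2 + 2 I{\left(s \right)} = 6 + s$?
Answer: $-735840 - 3504 \sqrt{2} \approx -7.408 \cdot 10^{5}$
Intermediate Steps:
$I{\left(s \right)} = 2 + \frac{s}{2}$ ($I{\left(s \right)} = -1 + \frac{6 + s}{2} = -1 + \left(3 + \frac{s}{2}\right) = 2 + \frac{s}{2}$)
$L{\left(q,Q \right)} = \sqrt{Q^{2} + q^{2}}$
$\left(- 4 \left(- 5 \left(-4 - 3\right)\right) I{\left(5 \right)} - L{\left(3,3 \right)}\right) 1168 = \left(- 4 \left(- 5 \left(-4 - 3\right)\right) \left(2 + \frac{1}{2} \cdot 5\right) - \sqrt{3^{2} + 3^{2}}\right) 1168 = \left(- 4 \left(\left(-5\right) \left(-7\right)\right) \left(2 + \frac{5}{2}\right) - \sqrt{9 + 9}\right) 1168 = \left(\left(-4\right) 35 \cdot \frac{9}{2} - \sqrt{18}\right) 1168 = \left(\left(-140\right) \frac{9}{2} - 3 \sqrt{2}\right) 1168 = \left(-630 - 3 \sqrt{2}\right) 1168 = -735840 - 3504 \sqrt{2}$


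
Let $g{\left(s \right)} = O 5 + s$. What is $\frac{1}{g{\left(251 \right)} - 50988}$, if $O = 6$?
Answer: $- \frac{1}{50707} \approx -1.9721 \cdot 10^{-5}$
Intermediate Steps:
$g{\left(s \right)} = 30 + s$ ($g{\left(s \right)} = 6 \cdot 5 + s = 30 + s$)
$\frac{1}{g{\left(251 \right)} - 50988} = \frac{1}{\left(30 + 251\right) - 50988} = \frac{1}{281 - 50988} = \frac{1}{-50707} = - \frac{1}{50707}$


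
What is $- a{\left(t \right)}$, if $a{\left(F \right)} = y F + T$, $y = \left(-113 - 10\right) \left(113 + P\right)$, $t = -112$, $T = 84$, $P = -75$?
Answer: $-523572$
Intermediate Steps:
$y = -4674$ ($y = \left(-113 - 10\right) \left(113 - 75\right) = \left(-123\right) 38 = -4674$)
$a{\left(F \right)} = 84 - 4674 F$ ($a{\left(F \right)} = - 4674 F + 84 = 84 - 4674 F$)
$- a{\left(t \right)} = - (84 - -523488) = - (84 + 523488) = \left(-1\right) 523572 = -523572$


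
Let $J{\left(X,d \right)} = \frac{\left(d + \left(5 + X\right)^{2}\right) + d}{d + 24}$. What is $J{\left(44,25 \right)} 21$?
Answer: $\frac{7353}{7} \approx 1050.4$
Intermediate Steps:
$J{\left(X,d \right)} = \frac{\left(5 + X\right)^{2} + 2 d}{24 + d}$
$J{\left(44,25 \right)} 21 = \frac{\left(5 + 44\right)^{2} + 2 \cdot 25}{24 + 25} \cdot 21 = \frac{49^{2} + 50}{49} \cdot 21 = \frac{2401 + 50}{49} \cdot 21 = \frac{1}{49} \cdot 2451 \cdot 21 = \frac{2451}{49} \cdot 21 = \frac{7353}{7}$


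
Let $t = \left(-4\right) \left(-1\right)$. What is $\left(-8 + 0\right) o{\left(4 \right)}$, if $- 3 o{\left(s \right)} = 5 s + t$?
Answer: $64$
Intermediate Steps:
$t = 4$
$o{\left(s \right)} = - \frac{4}{3} - \frac{5 s}{3}$ ($o{\left(s \right)} = - \frac{5 s + 4}{3} = - \frac{4 + 5 s}{3} = - \frac{4}{3} - \frac{5 s}{3}$)
$\left(-8 + 0\right) o{\left(4 \right)} = \left(-8 + 0\right) \left(- \frac{4}{3} - \frac{20}{3}\right) = - 8 \left(- \frac{4}{3} - \frac{20}{3}\right) = \left(-8\right) \left(-8\right) = 64$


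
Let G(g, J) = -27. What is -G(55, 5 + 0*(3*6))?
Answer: 27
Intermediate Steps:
-G(55, 5 + 0*(3*6)) = -1*(-27) = 27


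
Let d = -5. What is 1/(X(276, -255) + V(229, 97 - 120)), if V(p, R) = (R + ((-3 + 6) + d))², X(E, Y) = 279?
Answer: 1/904 ≈ 0.0011062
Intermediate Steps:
V(p, R) = (-2 + R)² (V(p, R) = (R + ((-3 + 6) - 5))² = (R + (3 - 5))² = (R - 2)² = (-2 + R)²)
1/(X(276, -255) + V(229, 97 - 120)) = 1/(279 + (-2 + (97 - 120))²) = 1/(279 + (-2 - 23)²) = 1/(279 + (-25)²) = 1/(279 + 625) = 1/904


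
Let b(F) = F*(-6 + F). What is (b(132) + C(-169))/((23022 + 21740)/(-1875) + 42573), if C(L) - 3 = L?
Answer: 30873750/79779613 ≈ 0.38699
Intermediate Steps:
C(L) = 3 + L
(b(132) + C(-169))/((23022 + 21740)/(-1875) + 42573) = (132*(-6 + 132) + (3 - 169))/((23022 + 21740)/(-1875) + 42573) = (132*126 - 166)/(44762*(-1/1875) + 42573) = (16632 - 166)/(-44762/1875 + 42573) = 16466/(79779613/1875) = 16466*(1875/79779613) = 30873750/79779613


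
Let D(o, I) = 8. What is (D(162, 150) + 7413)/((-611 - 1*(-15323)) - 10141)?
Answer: 7421/4571 ≈ 1.6235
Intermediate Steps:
(D(162, 150) + 7413)/((-611 - 1*(-15323)) - 10141) = (8 + 7413)/((-611 - 1*(-15323)) - 10141) = 7421/((-611 + 15323) - 10141) = 7421/(14712 - 10141) = 7421/4571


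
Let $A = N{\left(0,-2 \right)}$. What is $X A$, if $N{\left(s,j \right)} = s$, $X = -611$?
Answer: $0$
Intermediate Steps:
$A = 0$
$X A = \left(-611\right) 0 = 0$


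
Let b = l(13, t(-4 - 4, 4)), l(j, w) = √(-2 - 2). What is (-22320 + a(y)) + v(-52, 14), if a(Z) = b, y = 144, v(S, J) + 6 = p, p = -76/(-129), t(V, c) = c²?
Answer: -2879978/129 + 2*I ≈ -22325.0 + 2.0*I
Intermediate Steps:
p = 76/129 (p = -76*(-1/129) = 76/129 ≈ 0.58915)
v(S, J) = -698/129 (v(S, J) = -6 + 76/129 = -698/129)
l(j, w) = 2*I (l(j, w) = √(-4) = 2*I)
b = 2*I ≈ 2.0*I
a(Z) = 2*I
(-22320 + a(y)) + v(-52, 14) = (-22320 + 2*I) - 698/129 = -2879978/129 + 2*I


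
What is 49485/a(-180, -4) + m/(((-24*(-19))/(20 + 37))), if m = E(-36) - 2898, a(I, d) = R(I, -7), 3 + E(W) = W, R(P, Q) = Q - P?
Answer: -112221/1384 ≈ -81.084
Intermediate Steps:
E(W) = -3 + W
a(I, d) = -7 - I
m = -2937 (m = (-3 - 36) - 2898 = -39 - 2898 = -2937)
49485/a(-180, -4) + m/(((-24*(-19))/(20 + 37))) = 49485/(-7 - 1*(-180)) - 2937/((-24*(-19))/(20 + 37)) = 49485/(-7 + 180) - 2937/(456/57) = 49485/173 - 2937/(456*(1/57)) = 49485*(1/173) - 2937/8 = 49485/173 - 2937*⅛ = 49485/173 - 2937/8 = -112221/1384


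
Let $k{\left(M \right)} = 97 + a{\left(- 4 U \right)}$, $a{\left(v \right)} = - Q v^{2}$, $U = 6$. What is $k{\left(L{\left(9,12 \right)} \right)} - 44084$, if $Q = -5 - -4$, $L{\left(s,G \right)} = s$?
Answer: $-43411$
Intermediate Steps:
$Q = -1$ ($Q = -5 + 4 = -1$)
$a{\left(v \right)} = v^{2}$ ($a{\left(v \right)} = - \left(-1\right) v^{2} = v^{2}$)
$k{\left(M \right)} = 673$ ($k{\left(M \right)} = 97 + \left(\left(-4\right) 6\right)^{2} = 97 + \left(-24\right)^{2} = 97 + 576 = 673$)
$k{\left(L{\left(9,12 \right)} \right)} - 44084 = 673 - 44084 = -43411$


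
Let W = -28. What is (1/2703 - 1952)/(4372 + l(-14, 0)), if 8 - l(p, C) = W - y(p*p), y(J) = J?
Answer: -5276255/12444612 ≈ -0.42398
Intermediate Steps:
l(p, C) = 36 + p² (l(p, C) = 8 - (-28 - p*p) = 8 - (-28 - p²) = 8 + (28 + p²) = 36 + p²)
(1/2703 - 1952)/(4372 + l(-14, 0)) = (1/2703 - 1952)/(4372 + (36 + (-14)²)) = (1/2703 - 1952)/(4372 + (36 + 196)) = -5276255/(2703*(4372 + 232)) = -5276255/2703/4604 = -5276255/2703*1/4604 = -5276255/12444612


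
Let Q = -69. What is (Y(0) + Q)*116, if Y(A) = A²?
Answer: -8004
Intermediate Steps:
(Y(0) + Q)*116 = (0² - 69)*116 = (0 - 69)*116 = -69*116 = -8004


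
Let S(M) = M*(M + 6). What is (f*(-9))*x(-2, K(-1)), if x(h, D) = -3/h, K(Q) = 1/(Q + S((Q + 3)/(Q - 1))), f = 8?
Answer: -108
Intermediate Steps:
S(M) = M*(6 + M)
K(Q) = 1/(Q + (3 + Q)*(6 + (3 + Q)/(-1 + Q))/(-1 + Q)) (K(Q) = 1/(Q + ((Q + 3)/(Q - 1))*(6 + (Q + 3)/(Q - 1))) = 1/(Q + ((3 + Q)/(-1 + Q))*(6 + (3 + Q)/(-1 + Q))) = 1/(Q + (3 + Q)*(6 + (3 + Q)/(-1 + Q))/(-1 + Q)))
(f*(-9))*x(-2, K(-1)) = (8*(-9))*(-3/(-2)) = -(-216)*(-1)/2 = -72*3/2 = -108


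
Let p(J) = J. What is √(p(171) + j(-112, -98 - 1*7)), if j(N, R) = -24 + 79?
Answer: √226 ≈ 15.033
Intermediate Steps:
j(N, R) = 55
√(p(171) + j(-112, -98 - 1*7)) = √(171 + 55) = √226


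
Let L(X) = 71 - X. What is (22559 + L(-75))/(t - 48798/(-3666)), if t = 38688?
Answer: 13872755/23646501 ≈ 0.58667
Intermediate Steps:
(22559 + L(-75))/(t - 48798/(-3666)) = (22559 + (71 - 1*(-75)))/(38688 - 48798/(-3666)) = (22559 + (71 + 75))/(38688 - 48798*(-1/3666)) = (22559 + 146)/(38688 + 8133/611) = 22705/(23646501/611) = 22705*(611/23646501) = 13872755/23646501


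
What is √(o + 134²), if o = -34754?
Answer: I*√16798 ≈ 129.61*I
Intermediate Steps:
√(o + 134²) = √(-34754 + 134²) = √(-34754 + 17956) = √(-16798) = I*√16798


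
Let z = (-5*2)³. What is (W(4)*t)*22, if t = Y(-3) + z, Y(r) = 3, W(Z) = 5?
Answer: -109670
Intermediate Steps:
z = -1000 (z = (-10)³ = -1000)
t = -997 (t = 3 - 1000 = -997)
(W(4)*t)*22 = (5*(-997))*22 = -4985*22 = -109670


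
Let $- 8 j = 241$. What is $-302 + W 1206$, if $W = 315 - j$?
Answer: $\frac{1663675}{4} \approx 4.1592 \cdot 10^{5}$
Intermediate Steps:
$j = - \frac{241}{8}$ ($j = \left(- \frac{1}{8}\right) 241 = - \frac{241}{8} \approx -30.125$)
$W = \frac{2761}{8}$ ($W = 315 - - \frac{241}{8} = 315 + \frac{241}{8} = \frac{2761}{8} \approx 345.13$)
$-302 + W 1206 = -302 + \frac{2761}{8} \cdot 1206 = -302 + \frac{1664883}{4} = \frac{1663675}{4}$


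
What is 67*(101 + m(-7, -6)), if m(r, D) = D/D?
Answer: 6834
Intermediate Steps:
m(r, D) = 1
67*(101 + m(-7, -6)) = 67*(101 + 1) = 67*102 = 6834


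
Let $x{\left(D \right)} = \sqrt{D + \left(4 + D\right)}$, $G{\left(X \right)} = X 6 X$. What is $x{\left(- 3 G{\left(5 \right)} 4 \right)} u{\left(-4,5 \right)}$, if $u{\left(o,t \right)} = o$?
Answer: $- 8 i \sqrt{899} \approx - 239.87 i$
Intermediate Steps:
$G{\left(X \right)} = 6 X^{2}$ ($G{\left(X \right)} = 6 X X = 6 X^{2}$)
$x{\left(D \right)} = \sqrt{4 + 2 D}$
$x{\left(- 3 G{\left(5 \right)} 4 \right)} u{\left(-4,5 \right)} = \sqrt{4 + 2 - 3 \cdot 6 \cdot 5^{2} \cdot 4} \left(-4\right) = \sqrt{4 + 2 - 3 \cdot 6 \cdot 25 \cdot 4} \left(-4\right) = \sqrt{4 + 2 \left(-3\right) 150 \cdot 4} \left(-4\right) = \sqrt{4 + 2 \left(\left(-450\right) 4\right)} \left(-4\right) = \sqrt{4 + 2 \left(-1800\right)} \left(-4\right) = \sqrt{4 - 3600} \left(-4\right) = \sqrt{-3596} \left(-4\right) = 2 i \sqrt{899} \left(-4\right) = - 8 i \sqrt{899}$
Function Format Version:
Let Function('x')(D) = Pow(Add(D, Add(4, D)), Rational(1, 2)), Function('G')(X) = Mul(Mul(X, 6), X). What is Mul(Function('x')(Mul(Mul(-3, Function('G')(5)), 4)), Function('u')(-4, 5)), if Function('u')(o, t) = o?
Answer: Mul(-8, I, Pow(899, Rational(1, 2))) ≈ Mul(-239.87, I)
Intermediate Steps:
Function('G')(X) = Mul(6, Pow(X, 2)) (Function('G')(X) = Mul(Mul(6, X), X) = Mul(6, Pow(X, 2)))
Function('x')(D) = Pow(Add(4, Mul(2, D)), Rational(1, 2))
Mul(Function('x')(Mul(Mul(-3, Function('G')(5)), 4)), Function('u')(-4, 5)) = Mul(Pow(Add(4, Mul(2, Mul(Mul(-3, Mul(6, Pow(5, 2))), 4))), Rational(1, 2)), -4) = Mul(Pow(Add(4, Mul(2, Mul(Mul(-3, Mul(6, 25)), 4))), Rational(1, 2)), -4) = Mul(Pow(Add(4, Mul(2, Mul(Mul(-3, 150), 4))), Rational(1, 2)), -4) = Mul(Pow(Add(4, Mul(2, Mul(-450, 4))), Rational(1, 2)), -4) = Mul(Pow(Add(4, Mul(2, -1800)), Rational(1, 2)), -4) = Mul(Pow(Add(4, -3600), Rational(1, 2)), -4) = Mul(Pow(-3596, Rational(1, 2)), -4) = Mul(Mul(2, I, Pow(899, Rational(1, 2))), -4) = Mul(-8, I, Pow(899, Rational(1, 2)))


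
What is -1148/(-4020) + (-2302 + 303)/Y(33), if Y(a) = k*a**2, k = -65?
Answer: 1488286/4742595 ≈ 0.31381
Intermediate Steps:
Y(a) = -65*a**2
-1148/(-4020) + (-2302 + 303)/Y(33) = -1148/(-4020) + (-2302 + 303)/((-65*33**2)) = -1148*(-1/4020) - 1999/((-65*1089)) = 287/1005 - 1999/(-70785) = 287/1005 - 1999*(-1/70785) = 287/1005 + 1999/70785 = 1488286/4742595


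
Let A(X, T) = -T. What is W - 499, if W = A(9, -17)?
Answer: -482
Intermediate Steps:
W = 17 (W = -1*(-17) = 17)
W - 499 = 17 - 499 = -482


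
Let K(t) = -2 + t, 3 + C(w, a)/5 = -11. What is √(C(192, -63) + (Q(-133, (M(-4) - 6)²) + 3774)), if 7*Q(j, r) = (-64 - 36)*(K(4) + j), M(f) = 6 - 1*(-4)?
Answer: 2*√68299/7 ≈ 74.669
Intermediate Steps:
C(w, a) = -70 (C(w, a) = -15 + 5*(-11) = -15 - 55 = -70)
M(f) = 10 (M(f) = 6 + 4 = 10)
Q(j, r) = -200/7 - 100*j/7 (Q(j, r) = ((-64 - 36)*((-2 + 4) + j))/7 = (-100*(2 + j))/7 = (-200 - 100*j)/7 = -200/7 - 100*j/7)
√(C(192, -63) + (Q(-133, (M(-4) - 6)²) + 3774)) = √(-70 + ((-200/7 - 100/7*(-133)) + 3774)) = √(-70 + ((-200/7 + 1900) + 3774)) = √(-70 + (13100/7 + 3774)) = √(-70 + 39518/7) = √(39028/7) = 2*√68299/7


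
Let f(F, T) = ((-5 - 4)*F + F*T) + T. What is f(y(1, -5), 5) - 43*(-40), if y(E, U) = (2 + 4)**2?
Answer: 1581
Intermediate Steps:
y(E, U) = 36 (y(E, U) = 6**2 = 36)
f(F, T) = T - 9*F + F*T (f(F, T) = (-9*F + F*T) + T = T - 9*F + F*T)
f(y(1, -5), 5) - 43*(-40) = (5 - 9*36 + 36*5) - 43*(-40) = (5 - 324 + 180) + 1720 = -139 + 1720 = 1581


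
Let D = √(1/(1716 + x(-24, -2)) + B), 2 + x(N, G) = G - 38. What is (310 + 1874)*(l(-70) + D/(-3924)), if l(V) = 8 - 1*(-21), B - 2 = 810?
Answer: 63336 - 91*√252827754/91233 ≈ 63320.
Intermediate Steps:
x(N, G) = -40 + G (x(N, G) = -2 + (G - 38) = -2 + (-38 + G) = -40 + G)
B = 812 (B = 2 + 810 = 812)
l(V) = 29 (l(V) = 8 + 21 = 29)
D = √252827754/558 (D = √(1/(1716 + (-40 - 2)) + 812) = √(1/(1716 - 42) + 812) = √(1/1674 + 812) = √(1359289/1674) = √252827754/558 ≈ 28.496)
(310 + 1874)*(l(-70) + D/(-3924)) = (310 + 1874)*(29 + (√252827754/558)/(-3924)) = 2184*(29 + (√252827754/558)*(-1/3924)) = 2184*(29 - √252827754/2189592) = 63336 - 91*√252827754/91233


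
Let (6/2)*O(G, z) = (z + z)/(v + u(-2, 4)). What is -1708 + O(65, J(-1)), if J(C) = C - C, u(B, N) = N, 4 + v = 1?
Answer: -1708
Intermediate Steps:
v = -3 (v = -4 + 1 = -3)
J(C) = 0
O(G, z) = 2*z/3 (O(G, z) = ((z + z)/(-3 + 4))/3 = ((2*z)/1)/3 = ((2*z)*1)/3 = (2*z)/3 = 2*z/3)
-1708 + O(65, J(-1)) = -1708 + (⅔)*0 = -1708 + 0 = -1708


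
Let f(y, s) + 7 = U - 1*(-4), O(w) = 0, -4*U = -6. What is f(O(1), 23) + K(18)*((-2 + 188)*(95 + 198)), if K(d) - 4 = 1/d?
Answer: 1326109/6 ≈ 2.2102e+5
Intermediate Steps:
U = 3/2 (U = -¼*(-6) = 3/2 ≈ 1.5000)
K(d) = 4 + 1/d
f(y, s) = -3/2 (f(y, s) = -7 + (3/2 - 1*(-4)) = -7 + (3/2 + 4) = -7 + 11/2 = -3/2)
f(O(1), 23) + K(18)*((-2 + 188)*(95 + 198)) = -3/2 + (4 + 1/18)*((-2 + 188)*(95 + 198)) = -3/2 + (4 + 1/18)*(186*293) = -3/2 + (73/18)*54498 = -3/2 + 663059/3 = 1326109/6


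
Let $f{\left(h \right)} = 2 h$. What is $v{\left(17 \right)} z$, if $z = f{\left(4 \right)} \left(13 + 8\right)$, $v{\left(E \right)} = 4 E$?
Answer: $11424$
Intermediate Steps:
$z = 168$ ($z = 2 \cdot 4 \left(13 + 8\right) = 8 \cdot 21 = 168$)
$v{\left(17 \right)} z = 4 \cdot 17 \cdot 168 = 68 \cdot 168 = 11424$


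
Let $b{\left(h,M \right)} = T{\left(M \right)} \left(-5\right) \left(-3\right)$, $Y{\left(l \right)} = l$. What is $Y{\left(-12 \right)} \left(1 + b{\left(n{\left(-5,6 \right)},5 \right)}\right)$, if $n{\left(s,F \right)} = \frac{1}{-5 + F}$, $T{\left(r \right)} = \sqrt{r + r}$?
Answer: $-12 - 180 \sqrt{10} \approx -581.21$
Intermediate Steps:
$T{\left(r \right)} = \sqrt{2} \sqrt{r}$ ($T{\left(r \right)} = \sqrt{2 r} = \sqrt{2} \sqrt{r}$)
$b{\left(h,M \right)} = 15 \sqrt{2} \sqrt{M}$ ($b{\left(h,M \right)} = \sqrt{2} \sqrt{M} \left(-5\right) \left(-3\right) = - 5 \sqrt{2} \sqrt{M} \left(-3\right) = 15 \sqrt{2} \sqrt{M}$)
$Y{\left(-12 \right)} \left(1 + b{\left(n{\left(-5,6 \right)},5 \right)}\right) = - 12 \left(1 + 15 \sqrt{2} \sqrt{5}\right) = - 12 \left(1 + 15 \sqrt{10}\right) = -12 - 180 \sqrt{10}$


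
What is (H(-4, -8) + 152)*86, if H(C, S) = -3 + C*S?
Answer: 15566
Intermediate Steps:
(H(-4, -8) + 152)*86 = ((-3 - 4*(-8)) + 152)*86 = ((-3 + 32) + 152)*86 = (29 + 152)*86 = 181*86 = 15566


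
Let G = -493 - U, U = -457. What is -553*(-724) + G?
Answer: 400336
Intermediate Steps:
G = -36 (G = -493 - 1*(-457) = -493 + 457 = -36)
-553*(-724) + G = -553*(-724) - 36 = 400372 - 36 = 400336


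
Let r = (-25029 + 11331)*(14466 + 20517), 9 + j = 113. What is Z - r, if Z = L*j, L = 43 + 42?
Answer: 479205974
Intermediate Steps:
j = 104 (j = -9 + 113 = 104)
L = 85
r = -479197134 (r = -13698*34983 = -479197134)
Z = 8840 (Z = 85*104 = 8840)
Z - r = 8840 - 1*(-479197134) = 8840 + 479197134 = 479205974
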